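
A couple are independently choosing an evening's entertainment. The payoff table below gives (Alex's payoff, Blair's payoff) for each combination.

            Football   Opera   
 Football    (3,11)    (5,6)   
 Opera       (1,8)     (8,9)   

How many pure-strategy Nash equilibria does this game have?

2

Both Football: Alex gets 3 (best alternative 1); Blair gets 11 (best alternative 6). Neither deviates — NE.
Both Opera: Alex gets 8 (best alternative 5); Blair gets 9 (best alternative 8). Neither deviates — NE.
(Football, Opera) is not a NE: Alex would switch to Opera (8 > 5).
No other cell survives both best-response checks, so there are 2 pure NE.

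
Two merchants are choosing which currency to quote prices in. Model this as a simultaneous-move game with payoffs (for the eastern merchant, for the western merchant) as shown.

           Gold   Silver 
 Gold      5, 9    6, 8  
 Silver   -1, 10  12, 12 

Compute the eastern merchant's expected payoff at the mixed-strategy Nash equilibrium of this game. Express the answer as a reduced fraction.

The western merchant mixes with probability q on Gold, chosen so the eastern merchant is indifferent: 5q + 6(1−q) = (-1)q + 12(1−q) gives q = 1/2.
The eastern merchant's expected payoff (from either row, since indifferent) is 5·1/2 + 6·1/2 = 11/2.

11/2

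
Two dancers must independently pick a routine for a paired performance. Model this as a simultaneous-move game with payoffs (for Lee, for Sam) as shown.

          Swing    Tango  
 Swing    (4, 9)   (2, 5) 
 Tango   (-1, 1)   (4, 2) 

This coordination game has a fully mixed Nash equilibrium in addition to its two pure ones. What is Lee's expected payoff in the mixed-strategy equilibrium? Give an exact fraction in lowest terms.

18/7

Sam mixes with probability q on Swing, chosen so Lee is indifferent: 4q + 2(1−q) = (-1)q + 4(1−q) gives q = 2/7.
Lee's expected payoff (from either row, since indifferent) is 4·2/7 + 2·5/7 = 18/7.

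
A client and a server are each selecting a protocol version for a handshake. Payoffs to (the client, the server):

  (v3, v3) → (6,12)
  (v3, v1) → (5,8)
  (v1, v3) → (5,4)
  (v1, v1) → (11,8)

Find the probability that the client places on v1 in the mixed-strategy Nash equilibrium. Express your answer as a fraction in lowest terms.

The client's mix p on v3 must make the server indifferent between v3 and v1.
The server's payoff from v3: 12p + 4(1−p). From v1: 8p + 8(1−p).
Set equal: 4p = 4(1−p) → p = 4/8 = 1/2.
Probability on v1 is 1 − 1/2 = 1/2.

1/2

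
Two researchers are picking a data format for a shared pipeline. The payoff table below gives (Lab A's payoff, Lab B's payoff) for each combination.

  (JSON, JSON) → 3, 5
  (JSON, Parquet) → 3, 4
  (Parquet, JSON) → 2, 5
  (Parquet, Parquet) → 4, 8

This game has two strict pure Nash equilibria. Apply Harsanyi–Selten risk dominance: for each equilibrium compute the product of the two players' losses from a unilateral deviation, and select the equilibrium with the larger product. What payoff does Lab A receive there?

At both JSON: Lab A loses 3 − 2 = 1 by deviating; Lab B loses 5 − 4 = 1. Product = 1·1 = 1.
At both Parquet: Lab A loses 4 − 3 = 1 by deviating; Lab B loses 8 − 5 = 3. Product = 1·3 = 3.
3 > 1, so both Parquet is risk-dominant. Lab A's payoff there is 4.

4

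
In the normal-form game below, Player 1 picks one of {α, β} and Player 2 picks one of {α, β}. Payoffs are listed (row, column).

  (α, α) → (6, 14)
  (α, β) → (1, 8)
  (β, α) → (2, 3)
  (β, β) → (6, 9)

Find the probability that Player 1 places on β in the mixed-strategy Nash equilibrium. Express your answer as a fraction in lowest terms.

1/2

Player 1's mix p on α must make Player 2 indifferent between α and β.
Player 2's payoff from α: 14p + 3(1−p). From β: 8p + 9(1−p).
Set equal: 6p = 6(1−p) → p = 6/12 = 1/2.
Probability on β is 1 − 1/2 = 1/2.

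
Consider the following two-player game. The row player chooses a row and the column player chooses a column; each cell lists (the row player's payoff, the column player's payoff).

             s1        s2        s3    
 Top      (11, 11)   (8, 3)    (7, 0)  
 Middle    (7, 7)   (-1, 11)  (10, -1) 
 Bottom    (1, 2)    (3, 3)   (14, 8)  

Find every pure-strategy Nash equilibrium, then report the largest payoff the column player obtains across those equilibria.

11

(Top, s1) is a pure NE (the row player: 11 ≥ 7; the column player: 11 ≥ 3). The column player gets 11.
(Bottom, s3) is a pure NE (the row player: 14 ≥ 10; the column player: 8 ≥ 3). The column player gets 8.
Every other cell has a profitable deviation for at least one player. Highest of {11, 8} is 11.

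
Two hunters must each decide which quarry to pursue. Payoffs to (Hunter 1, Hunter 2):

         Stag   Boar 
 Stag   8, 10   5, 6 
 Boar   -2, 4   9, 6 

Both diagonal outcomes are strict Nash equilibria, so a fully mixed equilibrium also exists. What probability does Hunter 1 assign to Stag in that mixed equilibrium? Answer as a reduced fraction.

Hunter 1's mix p on Stag must make Hunter 2 indifferent between Stag and Boar.
Hunter 2's payoff from Stag: 10p + 4(1−p). From Boar: 6p + 6(1−p).
Set equal: 4p = 2(1−p) → p = 2/6 = 1/3.

1/3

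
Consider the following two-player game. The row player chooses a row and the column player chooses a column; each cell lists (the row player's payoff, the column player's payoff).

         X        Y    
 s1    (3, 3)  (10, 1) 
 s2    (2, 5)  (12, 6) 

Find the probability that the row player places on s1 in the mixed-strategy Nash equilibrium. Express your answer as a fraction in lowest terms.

The row player's mix p on s1 must make the column player indifferent between X and Y.
The column player's payoff from X: 3p + 5(1−p). From Y: 1p + 6(1−p).
Set equal: 2p = 1(1−p) → p = 1/3.

1/3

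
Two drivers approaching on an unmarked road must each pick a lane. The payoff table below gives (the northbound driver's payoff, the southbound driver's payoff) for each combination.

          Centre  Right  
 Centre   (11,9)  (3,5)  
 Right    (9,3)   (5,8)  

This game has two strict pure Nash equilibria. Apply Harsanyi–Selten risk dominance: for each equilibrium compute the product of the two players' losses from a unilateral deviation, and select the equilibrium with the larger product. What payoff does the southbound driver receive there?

At both Centre: the northbound driver loses 11 − 9 = 2 by deviating; the southbound driver loses 9 − 5 = 4. Product = 2·4 = 8.
At both Right: the northbound driver loses 5 − 3 = 2 by deviating; the southbound driver loses 8 − 3 = 5. Product = 2·5 = 10.
10 > 8, so both Right is risk-dominant. The southbound driver's payoff there is 8.

8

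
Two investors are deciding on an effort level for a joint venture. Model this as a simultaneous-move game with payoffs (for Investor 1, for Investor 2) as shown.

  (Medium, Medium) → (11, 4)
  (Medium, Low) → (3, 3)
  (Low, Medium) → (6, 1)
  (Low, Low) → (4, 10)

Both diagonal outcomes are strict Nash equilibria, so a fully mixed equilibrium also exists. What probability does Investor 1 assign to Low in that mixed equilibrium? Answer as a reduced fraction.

1/10

Investor 1's mix p on Medium must make Investor 2 indifferent between Medium and Low.
Investor 2's payoff from Medium: 4p + 1(1−p). From Low: 3p + 10(1−p).
Set equal: 1p = 9(1−p) → p = 9/10.
Probability on Low is 1 − 9/10 = 1/10.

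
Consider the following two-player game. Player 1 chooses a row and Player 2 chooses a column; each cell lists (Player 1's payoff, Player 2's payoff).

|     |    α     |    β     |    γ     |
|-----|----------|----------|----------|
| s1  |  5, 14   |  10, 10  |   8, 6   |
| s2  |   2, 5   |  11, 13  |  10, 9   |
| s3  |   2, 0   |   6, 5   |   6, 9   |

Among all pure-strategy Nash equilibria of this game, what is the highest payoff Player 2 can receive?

14

(s1, α) is a pure NE (Player 1: 5 ≥ 2; Player 2: 14 ≥ 10). Player 2 gets 14.
(s2, β) is a pure NE (Player 1: 11 ≥ 10; Player 2: 13 ≥ 9). Player 2 gets 13.
Every other cell has a profitable deviation for at least one player. Highest of {14, 13} is 14.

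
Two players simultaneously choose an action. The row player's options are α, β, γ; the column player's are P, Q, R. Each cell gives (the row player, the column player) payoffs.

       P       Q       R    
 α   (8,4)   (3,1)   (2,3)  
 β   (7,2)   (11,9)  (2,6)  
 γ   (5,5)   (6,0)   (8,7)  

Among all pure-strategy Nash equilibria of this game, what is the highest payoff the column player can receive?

(α, P) is a pure NE (the row player: 8 ≥ 7; the column player: 4 ≥ 3). The column player gets 4.
(β, Q) is a pure NE (the row player: 11 ≥ 6; the column player: 9 ≥ 6). The column player gets 9.
(γ, R) is a pure NE (the row player: 8 ≥ 2; the column player: 7 ≥ 5). The column player gets 7.
Every other cell has a profitable deviation for at least one player. Highest of {4, 9, 7} is 9.

9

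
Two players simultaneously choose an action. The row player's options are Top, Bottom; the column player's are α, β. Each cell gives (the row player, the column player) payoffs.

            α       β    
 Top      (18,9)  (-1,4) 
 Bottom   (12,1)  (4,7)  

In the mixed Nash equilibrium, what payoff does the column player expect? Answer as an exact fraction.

59/11

The row player mixes with probability p on Top, chosen so the column player is indifferent: 9p + 1(1−p) = 4p + 7(1−p) gives p = 6/11.
The column player's expected payoff is 9·6/11 + 1·5/11 = 59/11.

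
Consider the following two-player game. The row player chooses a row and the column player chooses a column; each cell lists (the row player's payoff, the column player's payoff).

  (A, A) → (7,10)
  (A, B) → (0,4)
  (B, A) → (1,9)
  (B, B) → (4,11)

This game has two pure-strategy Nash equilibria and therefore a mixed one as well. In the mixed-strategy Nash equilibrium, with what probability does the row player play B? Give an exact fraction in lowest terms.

3/4

The row player's mix p on A must make the column player indifferent between A and B.
The column player's payoff from A: 10p + 9(1−p). From B: 4p + 11(1−p).
Set equal: 6p = 2(1−p) → p = 2/8 = 1/4.
Probability on B is 1 − 1/4 = 3/4.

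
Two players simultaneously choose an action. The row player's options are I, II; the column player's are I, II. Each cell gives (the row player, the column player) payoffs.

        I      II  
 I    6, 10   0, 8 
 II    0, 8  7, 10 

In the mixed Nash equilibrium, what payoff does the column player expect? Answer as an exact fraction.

9

The row player mixes with probability p on I, chosen so the column player is indifferent: 10p + 8(1−p) = 8p + 10(1−p) gives p = 1/2.
The column player's expected payoff is 10·1/2 + 8·1/2 = 9.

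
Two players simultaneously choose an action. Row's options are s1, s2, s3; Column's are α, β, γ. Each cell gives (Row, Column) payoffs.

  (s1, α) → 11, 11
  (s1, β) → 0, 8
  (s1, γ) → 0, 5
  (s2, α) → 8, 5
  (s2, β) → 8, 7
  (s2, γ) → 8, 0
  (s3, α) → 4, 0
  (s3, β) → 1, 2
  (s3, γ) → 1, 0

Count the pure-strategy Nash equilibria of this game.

(s1, α): Row gets 11 (best alternative 8); Column gets 11 (best alternative 8). Neither deviates — NE.
(s2, β): Row gets 8 (best alternative 1); Column gets 7 (best alternative 5). Neither deviates — NE.
(s3, γ) is not a NE: Row would switch to s2 (8 > 1).
No other cell survives both best-response checks, so there are 2 pure NE.

2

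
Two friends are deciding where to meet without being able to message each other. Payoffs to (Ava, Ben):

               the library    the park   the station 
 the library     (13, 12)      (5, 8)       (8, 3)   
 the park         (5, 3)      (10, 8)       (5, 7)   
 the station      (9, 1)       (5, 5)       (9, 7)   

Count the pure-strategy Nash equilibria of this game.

Both the library: Ava gets 13 (best alternative 9); Ben gets 12 (best alternative 8). Neither deviates — NE.
Both the park: Ava gets 10 (best alternative 5); Ben gets 8 (best alternative 7). Neither deviates — NE.
Both the station: Ava gets 9 (best alternative 8); Ben gets 7 (best alternative 5). Neither deviates — NE.
(the library, the park) is not a NE: Ava would switch to the park (10 > 5).
No other cell survives both best-response checks, so there are 3 pure NE.

3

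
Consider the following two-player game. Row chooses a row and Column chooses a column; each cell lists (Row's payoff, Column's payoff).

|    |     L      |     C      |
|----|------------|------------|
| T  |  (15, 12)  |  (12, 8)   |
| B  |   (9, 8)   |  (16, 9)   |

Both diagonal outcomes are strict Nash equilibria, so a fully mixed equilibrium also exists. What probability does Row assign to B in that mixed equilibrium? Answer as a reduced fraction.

4/5

Row's mix p on T must make Column indifferent between L and C.
Column's payoff from L: 12p + 8(1−p). From C: 8p + 9(1−p).
Set equal: 4p = 1(1−p) → p = 1/5.
Probability on B is 1 − 1/5 = 4/5.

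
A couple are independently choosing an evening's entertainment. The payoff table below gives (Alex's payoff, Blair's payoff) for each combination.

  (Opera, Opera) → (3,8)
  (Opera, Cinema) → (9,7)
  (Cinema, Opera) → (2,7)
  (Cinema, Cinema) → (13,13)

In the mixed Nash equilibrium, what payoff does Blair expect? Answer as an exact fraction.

Alex mixes with probability p on Opera, chosen so Blair is indifferent: 8p + 7(1−p) = 7p + 13(1−p) gives p = 6/7.
Blair's expected payoff is 8·6/7 + 7·1/7 = 55/7.

55/7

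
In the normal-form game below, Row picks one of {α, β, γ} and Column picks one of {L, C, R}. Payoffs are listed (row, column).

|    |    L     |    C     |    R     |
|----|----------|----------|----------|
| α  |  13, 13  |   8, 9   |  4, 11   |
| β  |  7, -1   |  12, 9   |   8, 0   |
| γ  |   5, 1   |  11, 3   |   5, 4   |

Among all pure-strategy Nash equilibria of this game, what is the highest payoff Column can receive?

(α, L) is a pure NE (Row: 13 ≥ 7; Column: 13 ≥ 11). Column gets 13.
(β, C) is a pure NE (Row: 12 ≥ 11; Column: 9 ≥ 0). Column gets 9.
Every other cell has a profitable deviation for at least one player. Highest of {13, 9} is 13.

13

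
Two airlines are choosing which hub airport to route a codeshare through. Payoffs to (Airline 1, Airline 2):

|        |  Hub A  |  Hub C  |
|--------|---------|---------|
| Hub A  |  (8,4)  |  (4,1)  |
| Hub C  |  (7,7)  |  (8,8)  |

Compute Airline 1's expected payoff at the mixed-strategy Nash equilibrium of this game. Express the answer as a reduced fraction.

36/5

Airline 2 mixes with probability q on Hub A, chosen so Airline 1 is indifferent: 8q + 4(1−q) = 7q + 8(1−q) gives q = 4/5.
Airline 1's expected payoff (from either row, since indifferent) is 8·4/5 + 4·1/5 = 36/5.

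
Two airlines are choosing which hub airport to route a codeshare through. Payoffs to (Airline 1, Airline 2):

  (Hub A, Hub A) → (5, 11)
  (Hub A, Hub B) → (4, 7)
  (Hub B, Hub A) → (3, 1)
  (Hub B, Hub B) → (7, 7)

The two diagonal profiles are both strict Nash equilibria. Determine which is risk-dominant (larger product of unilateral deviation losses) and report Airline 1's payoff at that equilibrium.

7

At both Hub A: Airline 1 loses 5 − 3 = 2 by deviating; Airline 2 loses 11 − 7 = 4. Product = 2·4 = 8.
At both Hub B: Airline 1 loses 7 − 4 = 3 by deviating; Airline 2 loses 7 − 1 = 6. Product = 3·6 = 18.
18 > 8, so both Hub B is risk-dominant. Airline 1's payoff there is 7.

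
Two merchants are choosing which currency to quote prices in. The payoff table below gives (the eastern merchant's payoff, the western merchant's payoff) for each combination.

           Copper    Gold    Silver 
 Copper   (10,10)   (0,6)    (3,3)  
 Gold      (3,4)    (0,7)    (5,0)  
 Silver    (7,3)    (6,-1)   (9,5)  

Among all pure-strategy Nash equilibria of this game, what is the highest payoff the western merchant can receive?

10

Both Copper is a pure NE (the eastern merchant: 10 ≥ 7; the western merchant: 10 ≥ 6). The western merchant gets 10.
Both Silver is a pure NE (the eastern merchant: 9 ≥ 5; the western merchant: 5 ≥ 3). The western merchant gets 5.
Every other cell has a profitable deviation for at least one player. Highest of {10, 5} is 10.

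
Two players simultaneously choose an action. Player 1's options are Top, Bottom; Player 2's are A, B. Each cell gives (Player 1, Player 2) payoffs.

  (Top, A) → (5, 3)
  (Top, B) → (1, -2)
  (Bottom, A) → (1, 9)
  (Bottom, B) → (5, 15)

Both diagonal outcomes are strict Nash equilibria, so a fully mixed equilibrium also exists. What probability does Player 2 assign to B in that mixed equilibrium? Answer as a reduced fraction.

1/2

Player 2's mix q on A must make Player 1 indifferent between Top and Bottom.
Player 1's payoff from Top: 5q + 1(1−q). From Bottom: 1q + 5(1−q).
Set equal: 4q = 4(1−q) → q = 4/8 = 1/2.
Probability on B is 1 − 1/2 = 1/2.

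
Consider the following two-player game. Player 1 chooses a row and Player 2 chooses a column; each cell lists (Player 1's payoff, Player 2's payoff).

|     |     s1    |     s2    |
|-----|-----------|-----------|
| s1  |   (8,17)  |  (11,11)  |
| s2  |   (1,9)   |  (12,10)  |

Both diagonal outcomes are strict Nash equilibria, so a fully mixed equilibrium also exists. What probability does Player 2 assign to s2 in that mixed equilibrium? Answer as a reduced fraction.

7/8

Player 2's mix q on s1 must make Player 1 indifferent between s1 and s2.
Player 1's payoff from s1: 8q + 11(1−q). From s2: 1q + 12(1−q).
Set equal: 7q = 1(1−q) → q = 1/8.
Probability on s2 is 1 − 1/8 = 7/8.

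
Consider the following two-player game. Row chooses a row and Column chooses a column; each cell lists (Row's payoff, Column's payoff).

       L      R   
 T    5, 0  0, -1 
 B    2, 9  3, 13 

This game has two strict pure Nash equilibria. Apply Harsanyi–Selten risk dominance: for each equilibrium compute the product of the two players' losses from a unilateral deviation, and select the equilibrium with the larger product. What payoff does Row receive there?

At (T, L): Row loses 5 − 2 = 3 by deviating; Column loses 0 − (-1) = 1. Product = 3·1 = 3.
At (B, R): Row loses 3 − 0 = 3 by deviating; Column loses 13 − 9 = 4. Product = 3·4 = 12.
12 > 3, so (B, R) is risk-dominant. Row's payoff there is 3.

3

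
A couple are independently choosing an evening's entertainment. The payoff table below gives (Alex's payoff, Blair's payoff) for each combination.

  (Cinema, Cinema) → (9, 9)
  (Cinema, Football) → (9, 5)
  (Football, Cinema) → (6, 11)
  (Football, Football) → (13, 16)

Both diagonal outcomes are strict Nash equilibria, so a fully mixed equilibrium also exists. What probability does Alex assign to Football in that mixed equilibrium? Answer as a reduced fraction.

Alex's mix p on Cinema must make Blair indifferent between Cinema and Football.
Blair's payoff from Cinema: 9p + 11(1−p). From Football: 5p + 16(1−p).
Set equal: 4p = 5(1−p) → p = 5/9.
Probability on Football is 1 − 5/9 = 4/9.

4/9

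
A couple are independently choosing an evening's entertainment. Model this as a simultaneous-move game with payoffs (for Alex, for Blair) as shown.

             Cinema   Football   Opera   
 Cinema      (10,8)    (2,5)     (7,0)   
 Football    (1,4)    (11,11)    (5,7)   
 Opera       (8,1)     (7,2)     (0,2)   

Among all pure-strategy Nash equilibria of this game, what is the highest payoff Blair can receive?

11

Both Cinema is a pure NE (Alex: 10 ≥ 8; Blair: 8 ≥ 5). Blair gets 8.
Both Football is a pure NE (Alex: 11 ≥ 7; Blair: 11 ≥ 7). Blair gets 11.
Every other cell has a profitable deviation for at least one player. Highest of {8, 11} is 11.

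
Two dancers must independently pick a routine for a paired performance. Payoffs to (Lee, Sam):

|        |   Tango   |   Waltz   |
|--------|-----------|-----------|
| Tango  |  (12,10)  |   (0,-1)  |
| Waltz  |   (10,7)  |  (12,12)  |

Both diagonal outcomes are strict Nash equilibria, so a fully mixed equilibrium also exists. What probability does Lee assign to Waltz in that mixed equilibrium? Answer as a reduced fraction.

11/16

Lee's mix p on Tango must make Sam indifferent between Tango and Waltz.
Sam's payoff from Tango: 10p + 7(1−p). From Waltz: (-1)p + 12(1−p).
Set equal: 11p = 5(1−p) → p = 5/16.
Probability on Waltz is 1 − 5/16 = 11/16.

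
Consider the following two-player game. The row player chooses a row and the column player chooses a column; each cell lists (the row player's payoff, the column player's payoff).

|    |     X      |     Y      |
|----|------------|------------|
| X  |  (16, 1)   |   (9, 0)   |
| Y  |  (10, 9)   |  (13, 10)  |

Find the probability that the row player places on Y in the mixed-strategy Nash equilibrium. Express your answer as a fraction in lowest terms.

The row player's mix p on X must make the column player indifferent between X and Y.
The column player's payoff from X: 1p + 9(1−p). From Y: 0p + 10(1−p).
Set equal: 1p = 1(1−p) → p = 1/2.
Probability on Y is 1 − 1/2 = 1/2.

1/2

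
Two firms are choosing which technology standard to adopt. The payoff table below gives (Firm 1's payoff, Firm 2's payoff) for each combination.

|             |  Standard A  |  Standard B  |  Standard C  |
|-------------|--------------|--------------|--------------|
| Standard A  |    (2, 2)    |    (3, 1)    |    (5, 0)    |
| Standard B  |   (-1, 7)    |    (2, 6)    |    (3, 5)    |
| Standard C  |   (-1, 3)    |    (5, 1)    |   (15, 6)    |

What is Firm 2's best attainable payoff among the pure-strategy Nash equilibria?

6

Both Standard A is a pure NE (Firm 1: 2 ≥ -1; Firm 2: 2 ≥ 1). Firm 2 gets 2.
Both Standard C is a pure NE (Firm 1: 15 ≥ 5; Firm 2: 6 ≥ 3). Firm 2 gets 6.
Every other cell has a profitable deviation for at least one player. Highest of {2, 6} is 6.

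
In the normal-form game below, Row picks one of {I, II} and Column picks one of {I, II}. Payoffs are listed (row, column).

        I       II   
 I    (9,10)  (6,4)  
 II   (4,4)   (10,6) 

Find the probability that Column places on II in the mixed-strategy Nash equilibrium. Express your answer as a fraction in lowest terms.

Column's mix q on I must make Row indifferent between I and II.
Row's payoff from I: 9q + 6(1−q). From II: 4q + 10(1−q).
Set equal: 5q = 4(1−q) → q = 4/9.
Probability on II is 1 − 4/9 = 5/9.

5/9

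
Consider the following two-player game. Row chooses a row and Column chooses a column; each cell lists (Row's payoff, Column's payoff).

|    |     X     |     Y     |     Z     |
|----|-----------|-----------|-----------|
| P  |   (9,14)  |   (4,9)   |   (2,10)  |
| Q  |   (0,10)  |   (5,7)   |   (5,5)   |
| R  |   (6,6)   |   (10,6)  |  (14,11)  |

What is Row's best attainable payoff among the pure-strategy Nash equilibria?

(P, X) is a pure NE (Row: 9 ≥ 6; Column: 14 ≥ 10). Row gets 9.
(R, Z) is a pure NE (Row: 14 ≥ 5; Column: 11 ≥ 6). Row gets 14.
Every other cell has a profitable deviation for at least one player. Highest of {9, 14} is 14.

14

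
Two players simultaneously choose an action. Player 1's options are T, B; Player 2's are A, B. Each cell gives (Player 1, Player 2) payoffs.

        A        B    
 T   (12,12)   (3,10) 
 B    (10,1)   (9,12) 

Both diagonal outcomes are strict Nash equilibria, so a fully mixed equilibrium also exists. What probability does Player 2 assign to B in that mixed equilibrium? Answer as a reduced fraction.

1/4

Player 2's mix q on A must make Player 1 indifferent between T and B.
Player 1's payoff from T: 12q + 3(1−q). From B: 10q + 9(1−q).
Set equal: 2q = 6(1−q) → q = 6/8 = 3/4.
Probability on B is 1 − 3/4 = 1/4.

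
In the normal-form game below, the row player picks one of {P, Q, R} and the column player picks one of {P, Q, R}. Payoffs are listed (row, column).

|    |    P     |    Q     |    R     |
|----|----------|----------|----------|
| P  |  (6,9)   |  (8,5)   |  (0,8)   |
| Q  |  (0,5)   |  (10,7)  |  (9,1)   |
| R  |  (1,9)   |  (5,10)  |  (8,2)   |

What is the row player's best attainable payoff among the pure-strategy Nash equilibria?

Both P is a pure NE (the row player: 6 ≥ 1; the column player: 9 ≥ 8). The row player gets 6.
Both Q is a pure NE (the row player: 10 ≥ 8; the column player: 7 ≥ 5). The row player gets 10.
Every other cell has a profitable deviation for at least one player. Highest of {6, 10} is 10.

10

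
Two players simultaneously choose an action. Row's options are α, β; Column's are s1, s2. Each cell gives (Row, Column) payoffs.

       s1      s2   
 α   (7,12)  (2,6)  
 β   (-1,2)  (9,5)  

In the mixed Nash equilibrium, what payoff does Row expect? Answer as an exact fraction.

Column mixes with probability q on s1, chosen so Row is indifferent: 7q + 2(1−q) = (-1)q + 9(1−q) gives q = 7/15.
Row's expected payoff (from either row, since indifferent) is 7·7/15 + 2·8/15 = 13/3.

13/3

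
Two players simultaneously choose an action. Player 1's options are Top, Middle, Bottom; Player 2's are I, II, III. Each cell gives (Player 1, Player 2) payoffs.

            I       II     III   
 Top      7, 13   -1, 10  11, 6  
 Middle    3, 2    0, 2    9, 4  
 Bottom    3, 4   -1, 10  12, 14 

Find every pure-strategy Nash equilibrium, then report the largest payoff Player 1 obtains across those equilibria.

(Top, I) is a pure NE (Player 1: 7 ≥ 3; Player 2: 13 ≥ 10). Player 1 gets 7.
(Bottom, III) is a pure NE (Player 1: 12 ≥ 11; Player 2: 14 ≥ 10). Player 1 gets 12.
Every other cell has a profitable deviation for at least one player. Highest of {7, 12} is 12.

12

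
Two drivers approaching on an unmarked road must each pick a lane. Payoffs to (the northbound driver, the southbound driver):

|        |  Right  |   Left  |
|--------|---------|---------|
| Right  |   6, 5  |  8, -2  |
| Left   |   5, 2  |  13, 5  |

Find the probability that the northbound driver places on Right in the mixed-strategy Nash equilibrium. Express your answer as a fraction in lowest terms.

3/10

The northbound driver's mix p on Right must make the southbound driver indifferent between Right and Left.
The southbound driver's payoff from Right: 5p + 2(1−p). From Left: (-2)p + 5(1−p).
Set equal: 7p = 3(1−p) → p = 3/10.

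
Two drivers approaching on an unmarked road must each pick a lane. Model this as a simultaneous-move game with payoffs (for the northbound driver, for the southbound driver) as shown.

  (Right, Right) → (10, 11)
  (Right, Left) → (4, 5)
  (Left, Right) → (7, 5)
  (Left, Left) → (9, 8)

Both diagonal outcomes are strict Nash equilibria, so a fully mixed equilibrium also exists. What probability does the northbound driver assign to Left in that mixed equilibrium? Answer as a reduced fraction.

2/3

The northbound driver's mix p on Right must make the southbound driver indifferent between Right and Left.
The southbound driver's payoff from Right: 11p + 5(1−p). From Left: 5p + 8(1−p).
Set equal: 6p = 3(1−p) → p = 3/9 = 1/3.
Probability on Left is 1 − 1/3 = 2/3.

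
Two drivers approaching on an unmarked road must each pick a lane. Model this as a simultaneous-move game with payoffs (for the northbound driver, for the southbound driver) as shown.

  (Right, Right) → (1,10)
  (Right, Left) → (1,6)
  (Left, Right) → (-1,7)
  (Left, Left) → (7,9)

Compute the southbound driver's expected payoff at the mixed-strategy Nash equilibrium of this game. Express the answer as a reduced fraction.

The northbound driver mixes with probability p on Right, chosen so the southbound driver is indifferent: 10p + 7(1−p) = 6p + 9(1−p) gives p = 1/3.
The southbound driver's expected payoff is 10·1/3 + 7·2/3 = 8.

8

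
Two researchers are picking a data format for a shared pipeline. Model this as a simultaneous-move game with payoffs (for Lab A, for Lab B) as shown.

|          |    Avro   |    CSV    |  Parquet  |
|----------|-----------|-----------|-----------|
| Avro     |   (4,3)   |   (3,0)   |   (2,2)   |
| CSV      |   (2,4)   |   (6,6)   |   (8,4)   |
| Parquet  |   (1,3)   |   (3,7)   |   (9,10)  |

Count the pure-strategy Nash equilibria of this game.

3

Both Avro: Lab A gets 4 (best alternative 2); Lab B gets 3 (best alternative 2). Neither deviates — NE.
Both CSV: Lab A gets 6 (best alternative 3); Lab B gets 6 (best alternative 4). Neither deviates — NE.
Both Parquet: Lab A gets 9 (best alternative 8); Lab B gets 10 (best alternative 7). Neither deviates — NE.
(Avro, Parquet) is not a NE: Lab A would switch to Parquet (9 > 2).
No other cell survives both best-response checks, so there are 3 pure NE.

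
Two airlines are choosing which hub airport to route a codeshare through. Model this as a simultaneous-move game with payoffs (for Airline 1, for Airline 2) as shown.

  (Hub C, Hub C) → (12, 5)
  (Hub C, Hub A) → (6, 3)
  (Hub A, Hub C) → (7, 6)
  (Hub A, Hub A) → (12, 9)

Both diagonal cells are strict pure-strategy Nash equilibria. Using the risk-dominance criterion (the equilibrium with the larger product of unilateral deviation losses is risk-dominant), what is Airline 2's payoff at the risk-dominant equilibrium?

9

At both Hub C: Airline 1 loses 12 − 7 = 5 by deviating; Airline 2 loses 5 − 3 = 2. Product = 5·2 = 10.
At both Hub A: Airline 1 loses 12 − 6 = 6 by deviating; Airline 2 loses 9 − 6 = 3. Product = 6·3 = 18.
18 > 10, so both Hub A is risk-dominant. Airline 2's payoff there is 9.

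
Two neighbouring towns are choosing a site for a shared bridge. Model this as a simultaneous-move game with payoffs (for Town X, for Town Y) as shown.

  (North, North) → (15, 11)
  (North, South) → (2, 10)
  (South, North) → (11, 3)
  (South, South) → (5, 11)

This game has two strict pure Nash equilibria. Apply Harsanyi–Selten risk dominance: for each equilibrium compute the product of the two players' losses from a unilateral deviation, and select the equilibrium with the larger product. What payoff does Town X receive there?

At both North: Town X loses 15 − 11 = 4 by deviating; Town Y loses 11 − 10 = 1. Product = 4·1 = 4.
At both South: Town X loses 5 − 2 = 3 by deviating; Town Y loses 11 − 3 = 8. Product = 3·8 = 24.
24 > 4, so both South is risk-dominant. Town X's payoff there is 5.

5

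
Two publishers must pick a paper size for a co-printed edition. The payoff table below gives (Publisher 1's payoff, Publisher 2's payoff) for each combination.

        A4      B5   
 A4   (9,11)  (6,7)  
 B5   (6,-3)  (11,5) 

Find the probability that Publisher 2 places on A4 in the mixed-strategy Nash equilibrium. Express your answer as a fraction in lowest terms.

5/8

Publisher 2's mix q on A4 must make Publisher 1 indifferent between A4 and B5.
Publisher 1's payoff from A4: 9q + 6(1−q). From B5: 6q + 11(1−q).
Set equal: 3q = 5(1−q) → q = 5/8.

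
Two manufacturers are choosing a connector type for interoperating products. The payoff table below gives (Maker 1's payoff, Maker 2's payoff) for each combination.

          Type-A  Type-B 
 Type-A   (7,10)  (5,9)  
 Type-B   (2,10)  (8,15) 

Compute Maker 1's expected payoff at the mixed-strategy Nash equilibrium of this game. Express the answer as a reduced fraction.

23/4

Maker 2 mixes with probability q on Type-A, chosen so Maker 1 is indifferent: 7q + 5(1−q) = 2q + 8(1−q) gives q = 3/8.
Maker 1's expected payoff (from either row, since indifferent) is 7·3/8 + 5·5/8 = 23/4.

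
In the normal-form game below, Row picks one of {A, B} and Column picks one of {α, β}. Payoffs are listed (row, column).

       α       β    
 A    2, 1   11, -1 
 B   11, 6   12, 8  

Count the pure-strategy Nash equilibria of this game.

(B, β): Row gets 12 (best alternative 11); Column gets 8 (best alternative 6). Neither deviates — NE.
(A, α) is not a NE: Row would switch to B (11 > 2).
No other cell survives both best-response checks, so there is 1 pure NE.

1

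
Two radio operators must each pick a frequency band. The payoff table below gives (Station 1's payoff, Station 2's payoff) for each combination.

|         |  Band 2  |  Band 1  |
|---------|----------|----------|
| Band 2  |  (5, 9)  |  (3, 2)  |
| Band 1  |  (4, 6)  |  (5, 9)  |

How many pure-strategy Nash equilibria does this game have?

2

Both Band 2: Station 1 gets 5 (best alternative 4); Station 2 gets 9 (best alternative 2). Neither deviates — NE.
Both Band 1: Station 1 gets 5 (best alternative 3); Station 2 gets 9 (best alternative 6). Neither deviates — NE.
(Band 1, Band 2) is not a NE: Station 1 would switch to Band 2 (5 > 4).
No other cell survives both best-response checks, so there are 2 pure NE.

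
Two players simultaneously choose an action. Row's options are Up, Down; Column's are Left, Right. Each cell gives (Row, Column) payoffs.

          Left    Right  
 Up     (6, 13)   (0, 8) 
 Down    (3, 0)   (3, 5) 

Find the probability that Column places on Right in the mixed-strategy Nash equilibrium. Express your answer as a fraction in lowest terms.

Column's mix q on Left must make Row indifferent between Up and Down.
Row's payoff from Up: 6q + 0(1−q). From Down: 3q + 3(1−q).
Set equal: 3q = 3(1−q) → q = 3/6 = 1/2.
Probability on Right is 1 − 1/2 = 1/2.

1/2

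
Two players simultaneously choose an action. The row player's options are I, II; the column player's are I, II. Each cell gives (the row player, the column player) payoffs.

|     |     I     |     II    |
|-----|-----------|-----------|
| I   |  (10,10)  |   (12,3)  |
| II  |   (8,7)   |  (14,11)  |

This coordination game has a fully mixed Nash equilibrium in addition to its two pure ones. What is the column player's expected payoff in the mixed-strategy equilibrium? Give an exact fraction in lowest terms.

89/11

The row player mixes with probability p on I, chosen so the column player is indifferent: 10p + 7(1−p) = 3p + 11(1−p) gives p = 4/11.
The column player's expected payoff is 10·4/11 + 7·7/11 = 89/11.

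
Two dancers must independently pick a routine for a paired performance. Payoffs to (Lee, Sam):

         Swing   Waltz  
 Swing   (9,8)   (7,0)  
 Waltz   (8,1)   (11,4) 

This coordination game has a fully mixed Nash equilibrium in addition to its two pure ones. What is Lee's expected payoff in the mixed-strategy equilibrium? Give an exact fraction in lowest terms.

Sam mixes with probability q on Swing, chosen so Lee is indifferent: 9q + 7(1−q) = 8q + 11(1−q) gives q = 4/5.
Lee's expected payoff (from either row, since indifferent) is 9·4/5 + 7·1/5 = 43/5.

43/5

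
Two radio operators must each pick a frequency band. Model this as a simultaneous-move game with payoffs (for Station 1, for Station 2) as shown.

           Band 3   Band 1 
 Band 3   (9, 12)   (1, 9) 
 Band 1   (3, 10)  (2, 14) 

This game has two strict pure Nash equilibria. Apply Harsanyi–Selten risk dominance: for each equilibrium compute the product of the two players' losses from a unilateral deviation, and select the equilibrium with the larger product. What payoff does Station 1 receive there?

At both Band 3: Station 1 loses 9 − 3 = 6 by deviating; Station 2 loses 12 − 9 = 3. Product = 6·3 = 18.
At both Band 1: Station 1 loses 2 − 1 = 1 by deviating; Station 2 loses 14 − 10 = 4. Product = 1·4 = 4.
18 > 4, so both Band 3 is risk-dominant. Station 1's payoff there is 9.

9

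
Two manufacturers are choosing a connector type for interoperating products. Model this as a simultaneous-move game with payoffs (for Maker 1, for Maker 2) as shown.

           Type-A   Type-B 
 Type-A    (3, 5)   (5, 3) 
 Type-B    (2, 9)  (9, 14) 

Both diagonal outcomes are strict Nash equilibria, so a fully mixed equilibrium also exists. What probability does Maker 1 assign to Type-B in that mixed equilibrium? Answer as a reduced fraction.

2/7

Maker 1's mix p on Type-A must make Maker 2 indifferent between Type-A and Type-B.
Maker 2's payoff from Type-A: 5p + 9(1−p). From Type-B: 3p + 14(1−p).
Set equal: 2p = 5(1−p) → p = 5/7.
Probability on Type-B is 1 − 5/7 = 2/7.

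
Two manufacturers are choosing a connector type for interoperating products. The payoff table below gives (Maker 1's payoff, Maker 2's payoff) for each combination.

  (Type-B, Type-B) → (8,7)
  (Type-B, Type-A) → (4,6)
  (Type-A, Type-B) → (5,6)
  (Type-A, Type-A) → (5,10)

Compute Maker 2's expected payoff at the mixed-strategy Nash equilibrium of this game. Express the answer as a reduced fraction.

Maker 1 mixes with probability p on Type-B, chosen so Maker 2 is indifferent: 7p + 6(1−p) = 6p + 10(1−p) gives p = 4/5.
Maker 2's expected payoff is 7·4/5 + 6·1/5 = 34/5.

34/5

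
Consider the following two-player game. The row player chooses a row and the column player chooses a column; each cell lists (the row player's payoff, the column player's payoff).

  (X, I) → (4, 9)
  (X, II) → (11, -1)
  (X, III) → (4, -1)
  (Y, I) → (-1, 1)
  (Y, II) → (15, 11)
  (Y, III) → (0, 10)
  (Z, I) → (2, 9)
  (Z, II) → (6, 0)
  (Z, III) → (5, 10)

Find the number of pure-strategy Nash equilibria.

3

(X, I): the row player gets 4 (best alternative 2); the column player gets 9 (best alternative -1). Neither deviates — NE.
(Y, II): the row player gets 15 (best alternative 11); the column player gets 11 (best alternative 10). Neither deviates — NE.
(Z, III): the row player gets 5 (best alternative 4); the column player gets 10 (best alternative 9). Neither deviates — NE.
(X, II) is not a NE: the row player would switch to Y (15 > 11).
No other cell survives both best-response checks, so there are 3 pure NE.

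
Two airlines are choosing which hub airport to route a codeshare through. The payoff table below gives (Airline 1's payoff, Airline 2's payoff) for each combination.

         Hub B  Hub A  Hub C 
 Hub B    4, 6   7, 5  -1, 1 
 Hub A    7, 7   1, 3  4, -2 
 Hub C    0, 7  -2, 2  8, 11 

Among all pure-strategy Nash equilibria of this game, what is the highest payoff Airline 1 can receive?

8

(Hub A, Hub B) is a pure NE (Airline 1: 7 ≥ 4; Airline 2: 7 ≥ 3). Airline 1 gets 7.
Both Hub C is a pure NE (Airline 1: 8 ≥ 4; Airline 2: 11 ≥ 7). Airline 1 gets 8.
Every other cell has a profitable deviation for at least one player. Highest of {7, 8} is 8.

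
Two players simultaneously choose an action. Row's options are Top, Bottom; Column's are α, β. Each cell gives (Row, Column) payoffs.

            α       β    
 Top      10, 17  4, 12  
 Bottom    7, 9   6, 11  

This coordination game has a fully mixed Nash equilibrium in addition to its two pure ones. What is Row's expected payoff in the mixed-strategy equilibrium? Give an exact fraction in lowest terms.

32/5

Column mixes with probability q on α, chosen so Row is indifferent: 10q + 4(1−q) = 7q + 6(1−q) gives q = 2/5.
Row's expected payoff (from either row, since indifferent) is 10·2/5 + 4·3/5 = 32/5.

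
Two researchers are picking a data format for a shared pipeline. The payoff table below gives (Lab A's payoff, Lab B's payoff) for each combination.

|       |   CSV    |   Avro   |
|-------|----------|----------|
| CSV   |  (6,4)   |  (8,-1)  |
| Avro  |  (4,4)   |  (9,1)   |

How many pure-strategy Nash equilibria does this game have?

Both CSV: Lab A gets 6 (best alternative 4); Lab B gets 4 (best alternative -1). Neither deviates — NE.
Both Avro is not a NE: Lab B would switch to CSV (4 > 1).
No other cell survives both best-response checks, so there is 1 pure NE.

1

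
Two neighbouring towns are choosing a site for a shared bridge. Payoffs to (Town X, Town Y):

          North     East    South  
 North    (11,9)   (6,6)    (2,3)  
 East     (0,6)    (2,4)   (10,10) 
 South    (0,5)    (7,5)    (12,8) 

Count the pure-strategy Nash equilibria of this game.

Both North: Town X gets 11 (best alternative 0); Town Y gets 9 (best alternative 6). Neither deviates — NE.
Both South: Town X gets 12 (best alternative 10); Town Y gets 8 (best alternative 5). Neither deviates — NE.
Both East is not a NE: Town X would switch to South (7 > 2).
No other cell survives both best-response checks, so there are 2 pure NE.

2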